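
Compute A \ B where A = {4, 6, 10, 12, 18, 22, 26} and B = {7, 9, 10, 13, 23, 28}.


A \ B = elements in A but not in B
A = {4, 6, 10, 12, 18, 22, 26}
B = {7, 9, 10, 13, 23, 28}
Remove from A any elements in B
A \ B = {4, 6, 12, 18, 22, 26}

A \ B = {4, 6, 12, 18, 22, 26}


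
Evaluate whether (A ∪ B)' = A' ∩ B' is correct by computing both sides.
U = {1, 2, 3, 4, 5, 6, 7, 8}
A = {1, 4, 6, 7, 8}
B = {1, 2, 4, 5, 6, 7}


LHS: A ∪ B = {1, 2, 4, 5, 6, 7, 8}
(A ∪ B)' = U \ (A ∪ B) = {3}
A' = {2, 3, 5}, B' = {3, 8}
Claimed RHS: A' ∩ B' = {3}
Identity is VALID: LHS = RHS = {3} ✓

Identity is valid. (A ∪ B)' = A' ∩ B' = {3}


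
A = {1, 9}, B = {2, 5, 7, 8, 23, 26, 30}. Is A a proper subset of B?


A ⊂ B requires: A ⊆ B AND A ≠ B.
A ⊆ B? No
A ⊄ B, so A is not a proper subset.

No, A is not a proper subset of B


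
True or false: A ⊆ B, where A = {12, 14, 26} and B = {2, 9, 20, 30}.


A ⊆ B means every element of A is in B.
Elements in A not in B: {12, 14, 26}
So A ⊄ B.

No, A ⊄ B


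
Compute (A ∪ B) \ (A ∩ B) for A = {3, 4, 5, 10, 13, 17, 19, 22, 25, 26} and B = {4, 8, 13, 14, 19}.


A △ B = (A \ B) ∪ (B \ A) = elements in exactly one of A or B
A \ B = {3, 5, 10, 17, 22, 25, 26}
B \ A = {8, 14}
A △ B = {3, 5, 8, 10, 14, 17, 22, 25, 26}

A △ B = {3, 5, 8, 10, 14, 17, 22, 25, 26}


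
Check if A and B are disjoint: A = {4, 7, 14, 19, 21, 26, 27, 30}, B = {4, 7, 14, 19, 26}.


Disjoint means A ∩ B = ∅.
A ∩ B = {4, 7, 14, 19, 26}
A ∩ B ≠ ∅, so A and B are NOT disjoint.

No, A and B are not disjoint (A ∩ B = {4, 7, 14, 19, 26})


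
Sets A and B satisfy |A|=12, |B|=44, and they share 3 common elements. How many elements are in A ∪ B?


|A ∪ B| = |A| + |B| - |A ∩ B|
= 12 + 44 - 3
= 53

|A ∪ B| = 53


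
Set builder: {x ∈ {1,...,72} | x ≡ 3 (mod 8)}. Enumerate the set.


Checking each candidate:
Condition: x in {1,...,72} with x ≡ 3 (mod 8)
Result = {3, 11, 19, 27, 35, 43, 51, 59, 67}

{3, 11, 19, 27, 35, 43, 51, 59, 67}


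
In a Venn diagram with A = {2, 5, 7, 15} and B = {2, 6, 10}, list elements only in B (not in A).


A = {2, 5, 7, 15}
B = {2, 6, 10}
Region: only in B (not in A)
Elements: {6, 10}

Elements only in B (not in A): {6, 10}


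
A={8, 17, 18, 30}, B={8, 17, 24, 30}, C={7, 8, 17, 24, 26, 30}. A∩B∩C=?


A ∩ B = {8, 17, 30}
(A ∩ B) ∩ C = {8, 17, 30}

A ∩ B ∩ C = {8, 17, 30}


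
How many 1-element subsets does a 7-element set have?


C(n,k) = n! / (k!(n-k)!)
C(7,1) = 7! / (1!6!)
= 7

C(7,1) = 7


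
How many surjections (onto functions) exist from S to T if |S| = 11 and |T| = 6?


n = |S| = 11, k = |T| = 6. Surjections via inclusion-exclusion:
S(n,k) = Σ(-1)^i × C(k,i) × (k-i)^n, i=0 to k
i=0: (-1)^0×C(6,0)×6^11 = 362797056
i=1: (-1)^1×C(6,1)×5^11 = -292968750
i=2: (-1)^2×C(6,2)×4^11 = 62914560
i=3: (-1)^3×C(6,3)×3^11 = -3542940
i=4: (-1)^4×C(6,4)×2^11 = 30720
i=5: (-1)^5×C(6,5)×1^11 = -6
i=6: (-1)^6×C(6,6)×0^11 = 0
Total = 129230640

Number of surjections = 129230640


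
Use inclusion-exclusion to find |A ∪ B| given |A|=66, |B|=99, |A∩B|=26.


|A ∪ B| = |A| + |B| - |A ∩ B|
= 66 + 99 - 26
= 139

|A ∪ B| = 139


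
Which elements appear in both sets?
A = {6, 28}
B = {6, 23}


A ∩ B = elements in both A and B
A = {6, 28}
B = {6, 23}
A ∩ B = {6}

A ∩ B = {6}


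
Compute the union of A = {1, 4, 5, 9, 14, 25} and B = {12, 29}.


A ∪ B = all elements in A or B (or both)
A = {1, 4, 5, 9, 14, 25}
B = {12, 29}
A ∪ B = {1, 4, 5, 9, 12, 14, 25, 29}

A ∪ B = {1, 4, 5, 9, 12, 14, 25, 29}


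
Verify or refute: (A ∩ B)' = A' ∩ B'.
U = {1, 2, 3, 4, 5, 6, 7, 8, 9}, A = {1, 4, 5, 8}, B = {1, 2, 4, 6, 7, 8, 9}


LHS: A ∩ B = {1, 4, 8}
(A ∩ B)' = U \ (A ∩ B) = {2, 3, 5, 6, 7, 9}
A' = {2, 3, 6, 7, 9}, B' = {3, 5}
Claimed RHS: A' ∩ B' = {3}
Identity is INVALID: LHS = {2, 3, 5, 6, 7, 9} but the RHS claimed here equals {3}. The correct form is (A ∩ B)' = A' ∪ B'.

Identity is invalid: (A ∩ B)' = {2, 3, 5, 6, 7, 9} but A' ∩ B' = {3}. The correct De Morgan law is (A ∩ B)' = A' ∪ B'.


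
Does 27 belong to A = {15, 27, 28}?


A = {15, 27, 28}
Checking if 27 is in A
27 is in A → True

27 ∈ A


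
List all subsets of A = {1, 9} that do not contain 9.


A subset of A that omits 9 is a subset of A \ {9}, so there are 2^(n-1) = 2^1 = 2 of them.
Subsets excluding 9: ∅, {1}

Subsets excluding 9 (2 total): ∅, {1}


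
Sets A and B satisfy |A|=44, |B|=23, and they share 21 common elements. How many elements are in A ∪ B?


|A ∪ B| = |A| + |B| - |A ∩ B|
= 44 + 23 - 21
= 46

|A ∪ B| = 46


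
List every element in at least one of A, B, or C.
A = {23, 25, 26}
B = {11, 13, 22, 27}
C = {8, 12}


A ∪ B = {11, 13, 22, 23, 25, 26, 27}
(A ∪ B) ∪ C = {8, 11, 12, 13, 22, 23, 25, 26, 27}

A ∪ B ∪ C = {8, 11, 12, 13, 22, 23, 25, 26, 27}


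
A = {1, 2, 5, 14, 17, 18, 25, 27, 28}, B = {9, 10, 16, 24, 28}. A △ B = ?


A △ B = (A \ B) ∪ (B \ A) = elements in exactly one of A or B
A \ B = {1, 2, 5, 14, 17, 18, 25, 27}
B \ A = {9, 10, 16, 24}
A △ B = {1, 2, 5, 9, 10, 14, 16, 17, 18, 24, 25, 27}

A △ B = {1, 2, 5, 9, 10, 14, 16, 17, 18, 24, 25, 27}


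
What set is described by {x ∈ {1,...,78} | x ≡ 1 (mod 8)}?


Checking each candidate:
Condition: x in {1,...,78} with x ≡ 1 (mod 8)
Result = {1, 9, 17, 25, 33, 41, 49, 57, 65, 73}

{1, 9, 17, 25, 33, 41, 49, 57, 65, 73}


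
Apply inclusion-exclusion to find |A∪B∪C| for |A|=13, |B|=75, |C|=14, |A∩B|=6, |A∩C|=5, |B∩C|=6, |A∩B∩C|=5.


|A∪B∪C| = |A|+|B|+|C| - |A∩B|-|A∩C|-|B∩C| + |A∩B∩C|
= 13+75+14 - 6-5-6 + 5
= 102 - 17 + 5
= 90

|A ∪ B ∪ C| = 90


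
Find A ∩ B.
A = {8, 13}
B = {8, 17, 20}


A ∩ B = elements in both A and B
A = {8, 13}
B = {8, 17, 20}
A ∩ B = {8}

A ∩ B = {8}


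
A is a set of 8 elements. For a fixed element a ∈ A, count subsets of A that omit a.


Subsets of A avoiding a are subsets of A \ {a}, which has 7 elements.
Count = 2^(n-1) = 2^7
= 128

Number of subsets avoiding a = 128


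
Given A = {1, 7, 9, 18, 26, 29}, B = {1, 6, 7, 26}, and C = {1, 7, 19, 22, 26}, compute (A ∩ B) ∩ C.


A ∩ B = {1, 7, 26}
(A ∩ B) ∩ C = {1, 7, 26}

A ∩ B ∩ C = {1, 7, 26}


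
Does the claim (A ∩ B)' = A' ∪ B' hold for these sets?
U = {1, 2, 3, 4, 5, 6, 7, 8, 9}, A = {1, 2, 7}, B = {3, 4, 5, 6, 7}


LHS: A ∩ B = {7}
(A ∩ B)' = U \ (A ∩ B) = {1, 2, 3, 4, 5, 6, 8, 9}
A' = {3, 4, 5, 6, 8, 9}, B' = {1, 2, 8, 9}
Claimed RHS: A' ∪ B' = {1, 2, 3, 4, 5, 6, 8, 9}
Identity is VALID: LHS = RHS = {1, 2, 3, 4, 5, 6, 8, 9} ✓

Identity is valid. (A ∩ B)' = A' ∪ B' = {1, 2, 3, 4, 5, 6, 8, 9}


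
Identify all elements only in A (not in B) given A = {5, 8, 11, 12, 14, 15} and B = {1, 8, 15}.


A = {5, 8, 11, 12, 14, 15}
B = {1, 8, 15}
Region: only in A (not in B)
Elements: {5, 11, 12, 14}

Elements only in A (not in B): {5, 11, 12, 14}


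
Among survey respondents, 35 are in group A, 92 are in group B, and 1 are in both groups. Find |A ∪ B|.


|A ∪ B| = |A| + |B| - |A ∩ B|
= 35 + 92 - 1
= 126

|A ∪ B| = 126


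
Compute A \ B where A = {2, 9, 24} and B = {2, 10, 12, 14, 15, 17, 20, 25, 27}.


A \ B = elements in A but not in B
A = {2, 9, 24}
B = {2, 10, 12, 14, 15, 17, 20, 25, 27}
Remove from A any elements in B
A \ B = {9, 24}

A \ B = {9, 24}


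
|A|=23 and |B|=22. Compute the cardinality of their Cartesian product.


|A × B| = |A| × |B|
= 23 × 22
= 506

|A × B| = 506


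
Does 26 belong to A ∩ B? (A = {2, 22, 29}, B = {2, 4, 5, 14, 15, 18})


A = {2, 22, 29}, B = {2, 4, 5, 14, 15, 18}
A ∩ B = elements in both A and B
A ∩ B = {2}
Checking if 26 ∈ A ∩ B
26 is not in A ∩ B → False

26 ∉ A ∩ B


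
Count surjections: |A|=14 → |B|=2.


n = |A| = 14, k = |B| = 2. Surjections via inclusion-exclusion:
S(n,k) = Σ(-1)^i × C(k,i) × (k-i)^n, i=0 to k
i=0: (-1)^0×C(2,0)×2^14 = 16384
i=1: (-1)^1×C(2,1)×1^14 = -2
i=2: (-1)^2×C(2,2)×0^14 = 0
Total = 16382

Number of surjections = 16382


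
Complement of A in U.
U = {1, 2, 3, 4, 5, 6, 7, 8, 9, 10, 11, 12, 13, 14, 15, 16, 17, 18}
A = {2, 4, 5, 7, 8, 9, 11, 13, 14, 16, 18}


Aᶜ = U \ A = elements in U but not in A
U = {1, 2, 3, 4, 5, 6, 7, 8, 9, 10, 11, 12, 13, 14, 15, 16, 17, 18}
A = {2, 4, 5, 7, 8, 9, 11, 13, 14, 16, 18}
Aᶜ = {1, 3, 6, 10, 12, 15, 17}

Aᶜ = {1, 3, 6, 10, 12, 15, 17}


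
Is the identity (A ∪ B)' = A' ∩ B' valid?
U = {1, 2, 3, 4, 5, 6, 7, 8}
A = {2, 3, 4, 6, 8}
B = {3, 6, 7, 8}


LHS: A ∪ B = {2, 3, 4, 6, 7, 8}
(A ∪ B)' = U \ (A ∪ B) = {1, 5}
A' = {1, 5, 7}, B' = {1, 2, 4, 5}
Claimed RHS: A' ∩ B' = {1, 5}
Identity is VALID: LHS = RHS = {1, 5} ✓

Identity is valid. (A ∪ B)' = A' ∩ B' = {1, 5}


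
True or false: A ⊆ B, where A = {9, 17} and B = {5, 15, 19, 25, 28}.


A ⊆ B means every element of A is in B.
Elements in A not in B: {9, 17}
So A ⊄ B.

No, A ⊄ B


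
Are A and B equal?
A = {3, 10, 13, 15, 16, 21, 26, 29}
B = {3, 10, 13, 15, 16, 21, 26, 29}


Two sets are equal iff they have exactly the same elements.
A = {3, 10, 13, 15, 16, 21, 26, 29}
B = {3, 10, 13, 15, 16, 21, 26, 29}
Same elements → A = B

Yes, A = B


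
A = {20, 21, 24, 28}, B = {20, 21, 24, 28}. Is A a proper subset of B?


A ⊂ B requires: A ⊆ B AND A ≠ B.
A ⊆ B? Yes
A = B? Yes
A = B, so A is not a PROPER subset.

No, A is not a proper subset of B


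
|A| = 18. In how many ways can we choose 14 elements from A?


C(n,k) = n! / (k!(n-k)!)
C(18,14) = 18! / (14!4!)
= 3060

C(18,14) = 3060


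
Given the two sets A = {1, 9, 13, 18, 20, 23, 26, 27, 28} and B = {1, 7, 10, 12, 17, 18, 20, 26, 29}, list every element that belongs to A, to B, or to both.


A ∪ B = all elements in A or B (or both)
A = {1, 9, 13, 18, 20, 23, 26, 27, 28}
B = {1, 7, 10, 12, 17, 18, 20, 26, 29}
A ∪ B = {1, 7, 9, 10, 12, 13, 17, 18, 20, 23, 26, 27, 28, 29}

A ∪ B = {1, 7, 9, 10, 12, 13, 17, 18, 20, 23, 26, 27, 28, 29}


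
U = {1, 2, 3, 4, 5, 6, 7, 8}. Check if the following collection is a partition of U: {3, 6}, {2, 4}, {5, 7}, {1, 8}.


A partition requires: (1) non-empty parts, (2) pairwise disjoint, (3) union = U
Parts: {3, 6}, {2, 4}, {5, 7}, {1, 8}
Union of parts: {1, 2, 3, 4, 5, 6, 7, 8}
U = {1, 2, 3, 4, 5, 6, 7, 8}
All non-empty? True
Pairwise disjoint? True
Covers U? True

Yes, valid partition


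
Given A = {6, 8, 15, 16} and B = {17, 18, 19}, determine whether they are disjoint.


Disjoint means A ∩ B = ∅.
A ∩ B = ∅
A ∩ B = ∅, so A and B are disjoint.

Yes, A and B are disjoint


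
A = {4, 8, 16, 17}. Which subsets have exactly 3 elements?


|A| = 4, so A has C(4,3) = 4 subsets of size 3.
Enumerate by choosing 3 elements from A at a time:
{4, 8, 16}, {4, 8, 17}, {4, 16, 17}, {8, 16, 17}

3-element subsets (4 total): {4, 8, 16}, {4, 8, 17}, {4, 16, 17}, {8, 16, 17}


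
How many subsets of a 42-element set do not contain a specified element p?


Subsets of A avoiding p are subsets of A \ {p}, which has 41 elements.
Count = 2^(n-1) = 2^41
= 2199023255552

Number of subsets avoiding p = 2199023255552


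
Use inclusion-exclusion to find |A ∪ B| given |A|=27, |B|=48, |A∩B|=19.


|A ∪ B| = |A| + |B| - |A ∩ B|
= 27 + 48 - 19
= 56

|A ∪ B| = 56


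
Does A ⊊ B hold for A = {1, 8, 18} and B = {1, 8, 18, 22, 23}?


A ⊂ B requires: A ⊆ B AND A ≠ B.
A ⊆ B? Yes
A = B? No
A ⊂ B: Yes (A is a proper subset of B)

Yes, A ⊂ B


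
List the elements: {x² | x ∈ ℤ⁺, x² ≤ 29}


Checking each candidate:
Condition: positive perfect squares ≤ 29
Result = {1, 4, 9, 16, 25}

{1, 4, 9, 16, 25}


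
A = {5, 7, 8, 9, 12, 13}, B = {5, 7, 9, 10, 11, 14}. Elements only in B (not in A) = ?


A = {5, 7, 8, 9, 12, 13}
B = {5, 7, 9, 10, 11, 14}
Region: only in B (not in A)
Elements: {10, 11, 14}

Elements only in B (not in A): {10, 11, 14}


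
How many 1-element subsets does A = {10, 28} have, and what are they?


|A| = 2, so A has C(2,1) = 2 subsets of size 1.
Enumerate by choosing 1 elements from A at a time:
{10}, {28}

1-element subsets (2 total): {10}, {28}


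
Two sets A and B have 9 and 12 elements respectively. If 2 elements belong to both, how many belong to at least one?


|A ∪ B| = |A| + |B| - |A ∩ B|
= 9 + 12 - 2
= 19

|A ∪ B| = 19


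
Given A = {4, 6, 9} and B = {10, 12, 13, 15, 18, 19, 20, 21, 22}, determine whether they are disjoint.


Disjoint means A ∩ B = ∅.
A ∩ B = ∅
A ∩ B = ∅, so A and B are disjoint.

Yes, A and B are disjoint


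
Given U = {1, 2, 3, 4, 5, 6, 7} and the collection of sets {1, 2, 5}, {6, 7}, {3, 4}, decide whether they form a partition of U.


A partition requires: (1) non-empty parts, (2) pairwise disjoint, (3) union = U
Parts: {1, 2, 5}, {6, 7}, {3, 4}
Union of parts: {1, 2, 3, 4, 5, 6, 7}
U = {1, 2, 3, 4, 5, 6, 7}
All non-empty? True
Pairwise disjoint? True
Covers U? True

Yes, valid partition


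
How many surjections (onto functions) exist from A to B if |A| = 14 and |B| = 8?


n = |A| = 14, k = |B| = 8. Surjections via inclusion-exclusion:
S(n,k) = Σ(-1)^i × C(k,i) × (k-i)^n, i=0 to k
i=0: (-1)^0×C(8,0)×8^14 = 4398046511104
i=1: (-1)^1×C(8,1)×7^14 = -5425784582792
i=2: (-1)^2×C(8,2)×6^14 = 2194196594688
i=3: (-1)^3×C(8,3)×5^14 = -341796875000
i=4: (-1)^4×C(8,4)×4^14 = 18790481920
i=5: (-1)^5×C(8,5)×3^14 = -267846264
i=6: (-1)^6×C(8,6)×2^14 = 458752
i=7: (-1)^7×C(8,7)×1^14 = -8
i=8: (-1)^8×C(8,8)×0^14 = 0
Total = 843184742400

Number of surjections = 843184742400


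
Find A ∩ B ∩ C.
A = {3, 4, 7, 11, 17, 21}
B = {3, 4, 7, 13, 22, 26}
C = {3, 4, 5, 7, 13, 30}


A ∩ B = {3, 4, 7}
(A ∩ B) ∩ C = {3, 4, 7}

A ∩ B ∩ C = {3, 4, 7}


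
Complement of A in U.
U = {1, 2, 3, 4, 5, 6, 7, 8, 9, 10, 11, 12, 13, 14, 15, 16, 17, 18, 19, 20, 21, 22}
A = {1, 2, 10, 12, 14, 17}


Aᶜ = U \ A = elements in U but not in A
U = {1, 2, 3, 4, 5, 6, 7, 8, 9, 10, 11, 12, 13, 14, 15, 16, 17, 18, 19, 20, 21, 22}
A = {1, 2, 10, 12, 14, 17}
Aᶜ = {3, 4, 5, 6, 7, 8, 9, 11, 13, 15, 16, 18, 19, 20, 21, 22}

Aᶜ = {3, 4, 5, 6, 7, 8, 9, 11, 13, 15, 16, 18, 19, 20, 21, 22}


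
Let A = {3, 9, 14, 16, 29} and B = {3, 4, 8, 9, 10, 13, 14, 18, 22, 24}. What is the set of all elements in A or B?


A ∪ B = all elements in A or B (or both)
A = {3, 9, 14, 16, 29}
B = {3, 4, 8, 9, 10, 13, 14, 18, 22, 24}
A ∪ B = {3, 4, 8, 9, 10, 13, 14, 16, 18, 22, 24, 29}

A ∪ B = {3, 4, 8, 9, 10, 13, 14, 16, 18, 22, 24, 29}


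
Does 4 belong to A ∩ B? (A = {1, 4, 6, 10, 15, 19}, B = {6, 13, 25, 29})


A = {1, 4, 6, 10, 15, 19}, B = {6, 13, 25, 29}
A ∩ B = elements in both A and B
A ∩ B = {6}
Checking if 4 ∈ A ∩ B
4 is not in A ∩ B → False

4 ∉ A ∩ B


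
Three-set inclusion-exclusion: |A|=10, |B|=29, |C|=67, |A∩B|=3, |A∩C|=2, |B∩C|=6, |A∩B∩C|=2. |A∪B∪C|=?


|A∪B∪C| = |A|+|B|+|C| - |A∩B|-|A∩C|-|B∩C| + |A∩B∩C|
= 10+29+67 - 3-2-6 + 2
= 106 - 11 + 2
= 97

|A ∪ B ∪ C| = 97


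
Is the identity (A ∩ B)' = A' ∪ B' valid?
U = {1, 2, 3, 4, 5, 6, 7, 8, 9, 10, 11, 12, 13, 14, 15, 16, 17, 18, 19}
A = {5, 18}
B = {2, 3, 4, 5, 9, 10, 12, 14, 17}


LHS: A ∩ B = {5}
(A ∩ B)' = U \ (A ∩ B) = {1, 2, 3, 4, 6, 7, 8, 9, 10, 11, 12, 13, 14, 15, 16, 17, 18, 19}
A' = {1, 2, 3, 4, 6, 7, 8, 9, 10, 11, 12, 13, 14, 15, 16, 17, 19}, B' = {1, 6, 7, 8, 11, 13, 15, 16, 18, 19}
Claimed RHS: A' ∪ B' = {1, 2, 3, 4, 6, 7, 8, 9, 10, 11, 12, 13, 14, 15, 16, 17, 18, 19}
Identity is VALID: LHS = RHS = {1, 2, 3, 4, 6, 7, 8, 9, 10, 11, 12, 13, 14, 15, 16, 17, 18, 19} ✓

Identity is valid. (A ∩ B)' = A' ∪ B' = {1, 2, 3, 4, 6, 7, 8, 9, 10, 11, 12, 13, 14, 15, 16, 17, 18, 19}


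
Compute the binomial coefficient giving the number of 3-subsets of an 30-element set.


C(n,k) = n! / (k!(n-k)!)
C(30,3) = 30! / (3!27!)
= 4060

C(30,3) = 4060


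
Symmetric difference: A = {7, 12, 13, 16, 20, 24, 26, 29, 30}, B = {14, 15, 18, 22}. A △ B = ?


A △ B = (A \ B) ∪ (B \ A) = elements in exactly one of A or B
A \ B = {7, 12, 13, 16, 20, 24, 26, 29, 30}
B \ A = {14, 15, 18, 22}
A △ B = {7, 12, 13, 14, 15, 16, 18, 20, 22, 24, 26, 29, 30}

A △ B = {7, 12, 13, 14, 15, 16, 18, 20, 22, 24, 26, 29, 30}


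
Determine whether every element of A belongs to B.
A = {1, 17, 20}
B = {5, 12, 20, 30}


A ⊆ B means every element of A is in B.
Elements in A not in B: {1, 17}
So A ⊄ B.

No, A ⊄ B


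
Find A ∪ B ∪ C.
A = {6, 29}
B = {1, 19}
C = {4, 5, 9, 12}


A ∪ B = {1, 6, 19, 29}
(A ∪ B) ∪ C = {1, 4, 5, 6, 9, 12, 19, 29}

A ∪ B ∪ C = {1, 4, 5, 6, 9, 12, 19, 29}


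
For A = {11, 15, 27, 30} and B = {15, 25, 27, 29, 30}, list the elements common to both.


A ∩ B = elements in both A and B
A = {11, 15, 27, 30}
B = {15, 25, 27, 29, 30}
A ∩ B = {15, 27, 30}

A ∩ B = {15, 27, 30}


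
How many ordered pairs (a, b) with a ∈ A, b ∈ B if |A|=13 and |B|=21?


|A × B| = |A| × |B|
= 13 × 21
= 273

|A × B| = 273


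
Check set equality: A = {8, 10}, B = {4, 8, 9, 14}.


Two sets are equal iff they have exactly the same elements.
A = {8, 10}
B = {4, 8, 9, 14}
Differences: {4, 9, 10, 14}
A ≠ B

No, A ≠ B


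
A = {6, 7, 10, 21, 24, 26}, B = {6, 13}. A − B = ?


A \ B = elements in A but not in B
A = {6, 7, 10, 21, 24, 26}
B = {6, 13}
Remove from A any elements in B
A \ B = {7, 10, 21, 24, 26}

A \ B = {7, 10, 21, 24, 26}


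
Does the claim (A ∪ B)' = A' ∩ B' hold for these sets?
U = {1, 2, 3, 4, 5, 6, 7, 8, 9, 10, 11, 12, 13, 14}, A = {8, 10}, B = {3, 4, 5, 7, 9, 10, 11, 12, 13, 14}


LHS: A ∪ B = {3, 4, 5, 7, 8, 9, 10, 11, 12, 13, 14}
(A ∪ B)' = U \ (A ∪ B) = {1, 2, 6}
A' = {1, 2, 3, 4, 5, 6, 7, 9, 11, 12, 13, 14}, B' = {1, 2, 6, 8}
Claimed RHS: A' ∩ B' = {1, 2, 6}
Identity is VALID: LHS = RHS = {1, 2, 6} ✓

Identity is valid. (A ∪ B)' = A' ∩ B' = {1, 2, 6}


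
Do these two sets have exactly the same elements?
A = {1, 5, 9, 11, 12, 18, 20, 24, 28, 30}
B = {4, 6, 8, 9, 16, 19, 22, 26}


Two sets are equal iff they have exactly the same elements.
A = {1, 5, 9, 11, 12, 18, 20, 24, 28, 30}
B = {4, 6, 8, 9, 16, 19, 22, 26}
Differences: {1, 4, 5, 6, 8, 11, 12, 16, 18, 19, 20, 22, 24, 26, 28, 30}
A ≠ B

No, A ≠ B


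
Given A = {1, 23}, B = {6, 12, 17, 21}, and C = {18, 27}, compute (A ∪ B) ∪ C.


A ∪ B = {1, 6, 12, 17, 21, 23}
(A ∪ B) ∪ C = {1, 6, 12, 17, 18, 21, 23, 27}

A ∪ B ∪ C = {1, 6, 12, 17, 18, 21, 23, 27}


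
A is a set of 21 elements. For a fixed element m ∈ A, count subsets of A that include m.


Subsets of A containing m correspond to subsets of A \ {m}, which has 20 elements.
Count = 2^(n-1) = 2^20
= 1048576

Number of subsets containing m = 1048576


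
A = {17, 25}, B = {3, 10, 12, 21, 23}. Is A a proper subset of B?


A ⊂ B requires: A ⊆ B AND A ≠ B.
A ⊆ B? No
A ⊄ B, so A is not a proper subset.

No, A is not a proper subset of B


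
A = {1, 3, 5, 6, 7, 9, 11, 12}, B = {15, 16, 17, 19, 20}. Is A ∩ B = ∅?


Disjoint means A ∩ B = ∅.
A ∩ B = ∅
A ∩ B = ∅, so A and B are disjoint.

Yes, A and B are disjoint


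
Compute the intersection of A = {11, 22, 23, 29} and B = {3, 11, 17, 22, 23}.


A ∩ B = elements in both A and B
A = {11, 22, 23, 29}
B = {3, 11, 17, 22, 23}
A ∩ B = {11, 22, 23}

A ∩ B = {11, 22, 23}


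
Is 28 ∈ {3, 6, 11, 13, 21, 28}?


A = {3, 6, 11, 13, 21, 28}
Checking if 28 is in A
28 is in A → True

28 ∈ A


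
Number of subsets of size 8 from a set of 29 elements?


C(n,k) = n! / (k!(n-k)!)
C(29,8) = 29! / (8!21!)
= 4292145

C(29,8) = 4292145


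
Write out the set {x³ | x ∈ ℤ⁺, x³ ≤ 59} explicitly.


Checking each candidate:
Condition: positive perfect cubes ≤ 59
Result = {1, 8, 27}

{1, 8, 27}


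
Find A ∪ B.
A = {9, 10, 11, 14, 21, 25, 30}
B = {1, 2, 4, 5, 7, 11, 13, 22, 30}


A ∪ B = all elements in A or B (or both)
A = {9, 10, 11, 14, 21, 25, 30}
B = {1, 2, 4, 5, 7, 11, 13, 22, 30}
A ∪ B = {1, 2, 4, 5, 7, 9, 10, 11, 13, 14, 21, 22, 25, 30}

A ∪ B = {1, 2, 4, 5, 7, 9, 10, 11, 13, 14, 21, 22, 25, 30}


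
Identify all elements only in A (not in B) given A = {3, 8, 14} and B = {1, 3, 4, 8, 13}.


A = {3, 8, 14}
B = {1, 3, 4, 8, 13}
Region: only in A (not in B)
Elements: {14}

Elements only in A (not in B): {14}


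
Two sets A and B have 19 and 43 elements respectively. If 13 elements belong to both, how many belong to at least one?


|A ∪ B| = |A| + |B| - |A ∩ B|
= 19 + 43 - 13
= 49

|A ∪ B| = 49


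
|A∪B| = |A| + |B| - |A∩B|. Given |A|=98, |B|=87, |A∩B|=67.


|A ∪ B| = |A| + |B| - |A ∩ B|
= 98 + 87 - 67
= 118

|A ∪ B| = 118


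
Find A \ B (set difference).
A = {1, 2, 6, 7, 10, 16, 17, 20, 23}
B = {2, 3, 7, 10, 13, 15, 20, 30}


A \ B = elements in A but not in B
A = {1, 2, 6, 7, 10, 16, 17, 20, 23}
B = {2, 3, 7, 10, 13, 15, 20, 30}
Remove from A any elements in B
A \ B = {1, 6, 16, 17, 23}

A \ B = {1, 6, 16, 17, 23}


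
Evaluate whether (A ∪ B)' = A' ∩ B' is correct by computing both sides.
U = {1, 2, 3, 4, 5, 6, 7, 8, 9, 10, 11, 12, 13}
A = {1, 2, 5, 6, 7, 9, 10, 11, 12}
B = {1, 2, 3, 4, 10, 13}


LHS: A ∪ B = {1, 2, 3, 4, 5, 6, 7, 9, 10, 11, 12, 13}
(A ∪ B)' = U \ (A ∪ B) = {8}
A' = {3, 4, 8, 13}, B' = {5, 6, 7, 8, 9, 11, 12}
Claimed RHS: A' ∩ B' = {8}
Identity is VALID: LHS = RHS = {8} ✓

Identity is valid. (A ∪ B)' = A' ∩ B' = {8}


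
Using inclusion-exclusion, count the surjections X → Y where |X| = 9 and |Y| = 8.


n = |X| = 9, k = |Y| = 8. Surjections via inclusion-exclusion:
S(n,k) = Σ(-1)^i × C(k,i) × (k-i)^n, i=0 to k
i=0: (-1)^0×C(8,0)×8^9 = 134217728
i=1: (-1)^1×C(8,1)×7^9 = -322828856
i=2: (-1)^2×C(8,2)×6^9 = 282175488
i=3: (-1)^3×C(8,3)×5^9 = -109375000
i=4: (-1)^4×C(8,4)×4^9 = 18350080
i=5: (-1)^5×C(8,5)×3^9 = -1102248
i=6: (-1)^6×C(8,6)×2^9 = 14336
i=7: (-1)^7×C(8,7)×1^9 = -8
i=8: (-1)^8×C(8,8)×0^9 = 0
Total = 1451520

Number of surjections = 1451520


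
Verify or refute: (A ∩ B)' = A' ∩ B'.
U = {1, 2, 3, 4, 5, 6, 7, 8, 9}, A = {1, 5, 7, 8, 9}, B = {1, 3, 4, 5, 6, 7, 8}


LHS: A ∩ B = {1, 5, 7, 8}
(A ∩ B)' = U \ (A ∩ B) = {2, 3, 4, 6, 9}
A' = {2, 3, 4, 6}, B' = {2, 9}
Claimed RHS: A' ∩ B' = {2}
Identity is INVALID: LHS = {2, 3, 4, 6, 9} but the RHS claimed here equals {2}. The correct form is (A ∩ B)' = A' ∪ B'.

Identity is invalid: (A ∩ B)' = {2, 3, 4, 6, 9} but A' ∩ B' = {2}. The correct De Morgan law is (A ∩ B)' = A' ∪ B'.


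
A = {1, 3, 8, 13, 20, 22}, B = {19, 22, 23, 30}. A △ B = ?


A △ B = (A \ B) ∪ (B \ A) = elements in exactly one of A or B
A \ B = {1, 3, 8, 13, 20}
B \ A = {19, 23, 30}
A △ B = {1, 3, 8, 13, 19, 20, 23, 30}

A △ B = {1, 3, 8, 13, 19, 20, 23, 30}


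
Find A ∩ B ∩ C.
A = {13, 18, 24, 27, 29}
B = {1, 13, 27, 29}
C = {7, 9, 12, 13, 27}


A ∩ B = {13, 27, 29}
(A ∩ B) ∩ C = {13, 27}

A ∩ B ∩ C = {13, 27}


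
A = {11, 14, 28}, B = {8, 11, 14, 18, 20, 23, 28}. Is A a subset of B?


A ⊆ B means every element of A is in B.
All elements of A are in B.
So A ⊆ B.

Yes, A ⊆ B


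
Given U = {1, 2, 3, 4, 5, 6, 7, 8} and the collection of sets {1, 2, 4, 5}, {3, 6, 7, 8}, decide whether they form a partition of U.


A partition requires: (1) non-empty parts, (2) pairwise disjoint, (3) union = U
Parts: {1, 2, 4, 5}, {3, 6, 7, 8}
Union of parts: {1, 2, 3, 4, 5, 6, 7, 8}
U = {1, 2, 3, 4, 5, 6, 7, 8}
All non-empty? True
Pairwise disjoint? True
Covers U? True

Yes, valid partition


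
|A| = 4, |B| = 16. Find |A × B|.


|A × B| = |A| × |B|
= 4 × 16
= 64

|A × B| = 64


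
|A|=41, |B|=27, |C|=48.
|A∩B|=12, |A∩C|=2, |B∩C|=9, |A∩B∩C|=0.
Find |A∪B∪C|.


|A∪B∪C| = |A|+|B|+|C| - |A∩B|-|A∩C|-|B∩C| + |A∩B∩C|
= 41+27+48 - 12-2-9 + 0
= 116 - 23 + 0
= 93

|A ∪ B ∪ C| = 93


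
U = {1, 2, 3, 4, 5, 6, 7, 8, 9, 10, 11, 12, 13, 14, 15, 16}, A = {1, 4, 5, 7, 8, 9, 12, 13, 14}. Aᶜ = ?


Aᶜ = U \ A = elements in U but not in A
U = {1, 2, 3, 4, 5, 6, 7, 8, 9, 10, 11, 12, 13, 14, 15, 16}
A = {1, 4, 5, 7, 8, 9, 12, 13, 14}
Aᶜ = {2, 3, 6, 10, 11, 15, 16}

Aᶜ = {2, 3, 6, 10, 11, 15, 16}


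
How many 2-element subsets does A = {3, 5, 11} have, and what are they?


|A| = 3, so A has C(3,2) = 3 subsets of size 2.
Enumerate by choosing 2 elements from A at a time:
{3, 5}, {3, 11}, {5, 11}

2-element subsets (3 total): {3, 5}, {3, 11}, {5, 11}


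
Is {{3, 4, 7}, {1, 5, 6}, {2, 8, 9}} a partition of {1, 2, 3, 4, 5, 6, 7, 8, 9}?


A partition requires: (1) non-empty parts, (2) pairwise disjoint, (3) union = U
Parts: {3, 4, 7}, {1, 5, 6}, {2, 8, 9}
Union of parts: {1, 2, 3, 4, 5, 6, 7, 8, 9}
U = {1, 2, 3, 4, 5, 6, 7, 8, 9}
All non-empty? True
Pairwise disjoint? True
Covers U? True

Yes, valid partition


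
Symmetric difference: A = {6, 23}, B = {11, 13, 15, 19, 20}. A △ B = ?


A △ B = (A \ B) ∪ (B \ A) = elements in exactly one of A or B
A \ B = {6, 23}
B \ A = {11, 13, 15, 19, 20}
A △ B = {6, 11, 13, 15, 19, 20, 23}

A △ B = {6, 11, 13, 15, 19, 20, 23}


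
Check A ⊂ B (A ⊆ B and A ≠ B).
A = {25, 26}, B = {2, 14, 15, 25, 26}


A ⊂ B requires: A ⊆ B AND A ≠ B.
A ⊆ B? Yes
A = B? No
A ⊂ B: Yes (A is a proper subset of B)

Yes, A ⊂ B


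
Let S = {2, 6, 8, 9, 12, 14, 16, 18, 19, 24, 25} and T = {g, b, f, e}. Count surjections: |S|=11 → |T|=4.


n = |S| = 11, k = |T| = 4. Surjections via inclusion-exclusion:
S(n,k) = Σ(-1)^i × C(k,i) × (k-i)^n, i=0 to k
i=0: (-1)^0×C(4,0)×4^11 = 4194304
i=1: (-1)^1×C(4,1)×3^11 = -708588
i=2: (-1)^2×C(4,2)×2^11 = 12288
i=3: (-1)^3×C(4,3)×1^11 = -4
i=4: (-1)^4×C(4,4)×0^11 = 0
Total = 3498000

Number of surjections = 3498000


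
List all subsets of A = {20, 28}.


|A| = 2, so |P(A)| = 2^2 = 4
Enumerate subsets by cardinality (0 to 2):
∅, {20}, {28}, {20, 28}

P(A) has 4 subsets: ∅, {20}, {28}, {20, 28}


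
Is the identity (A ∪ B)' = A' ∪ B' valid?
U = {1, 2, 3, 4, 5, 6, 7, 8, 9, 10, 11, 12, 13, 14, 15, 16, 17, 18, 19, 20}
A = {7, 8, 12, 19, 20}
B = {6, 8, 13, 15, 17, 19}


LHS: A ∪ B = {6, 7, 8, 12, 13, 15, 17, 19, 20}
(A ∪ B)' = U \ (A ∪ B) = {1, 2, 3, 4, 5, 9, 10, 11, 14, 16, 18}
A' = {1, 2, 3, 4, 5, 6, 9, 10, 11, 13, 14, 15, 16, 17, 18}, B' = {1, 2, 3, 4, 5, 7, 9, 10, 11, 12, 14, 16, 18, 20}
Claimed RHS: A' ∪ B' = {1, 2, 3, 4, 5, 6, 7, 9, 10, 11, 12, 13, 14, 15, 16, 17, 18, 20}
Identity is INVALID: LHS = {1, 2, 3, 4, 5, 9, 10, 11, 14, 16, 18} but the RHS claimed here equals {1, 2, 3, 4, 5, 6, 7, 9, 10, 11, 12, 13, 14, 15, 16, 17, 18, 20}. The correct form is (A ∪ B)' = A' ∩ B'.

Identity is invalid: (A ∪ B)' = {1, 2, 3, 4, 5, 9, 10, 11, 14, 16, 18} but A' ∪ B' = {1, 2, 3, 4, 5, 6, 7, 9, 10, 11, 12, 13, 14, 15, 16, 17, 18, 20}. The correct De Morgan law is (A ∪ B)' = A' ∩ B'.


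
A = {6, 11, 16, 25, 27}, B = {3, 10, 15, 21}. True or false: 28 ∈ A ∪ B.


A = {6, 11, 16, 25, 27}, B = {3, 10, 15, 21}
A ∪ B = all elements in A or B
A ∪ B = {3, 6, 10, 11, 15, 16, 21, 25, 27}
Checking if 28 ∈ A ∪ B
28 is not in A ∪ B → False

28 ∉ A ∪ B


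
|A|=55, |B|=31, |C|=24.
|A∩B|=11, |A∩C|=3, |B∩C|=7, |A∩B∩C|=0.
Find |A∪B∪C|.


|A∪B∪C| = |A|+|B|+|C| - |A∩B|-|A∩C|-|B∩C| + |A∩B∩C|
= 55+31+24 - 11-3-7 + 0
= 110 - 21 + 0
= 89

|A ∪ B ∪ C| = 89


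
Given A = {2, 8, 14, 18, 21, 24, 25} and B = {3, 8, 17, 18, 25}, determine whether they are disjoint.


Disjoint means A ∩ B = ∅.
A ∩ B = {8, 18, 25}
A ∩ B ≠ ∅, so A and B are NOT disjoint.

No, A and B are not disjoint (A ∩ B = {8, 18, 25})


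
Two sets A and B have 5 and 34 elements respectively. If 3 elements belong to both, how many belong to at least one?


|A ∪ B| = |A| + |B| - |A ∩ B|
= 5 + 34 - 3
= 36

|A ∪ B| = 36


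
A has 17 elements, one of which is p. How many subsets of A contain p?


Subsets of A containing p correspond to subsets of A \ {p}, which has 16 elements.
Count = 2^(n-1) = 2^16
= 65536

Number of subsets containing p = 65536


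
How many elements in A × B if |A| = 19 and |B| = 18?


|A × B| = |A| × |B|
= 19 × 18
= 342

|A × B| = 342


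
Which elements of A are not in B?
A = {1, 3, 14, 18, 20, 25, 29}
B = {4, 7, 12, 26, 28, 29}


A \ B = elements in A but not in B
A = {1, 3, 14, 18, 20, 25, 29}
B = {4, 7, 12, 26, 28, 29}
Remove from A any elements in B
A \ B = {1, 3, 14, 18, 20, 25}

A \ B = {1, 3, 14, 18, 20, 25}


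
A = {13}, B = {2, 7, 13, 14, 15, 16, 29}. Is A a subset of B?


A ⊆ B means every element of A is in B.
All elements of A are in B.
So A ⊆ B.

Yes, A ⊆ B


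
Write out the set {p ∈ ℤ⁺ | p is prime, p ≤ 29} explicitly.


Checking each candidate:
Condition: primes ≤ 29
Result = {2, 3, 5, 7, 11, 13, 17, 19, 23, 29}

{2, 3, 5, 7, 11, 13, 17, 19, 23, 29}


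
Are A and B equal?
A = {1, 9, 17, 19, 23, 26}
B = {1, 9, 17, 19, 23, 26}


Two sets are equal iff they have exactly the same elements.
A = {1, 9, 17, 19, 23, 26}
B = {1, 9, 17, 19, 23, 26}
Same elements → A = B

Yes, A = B


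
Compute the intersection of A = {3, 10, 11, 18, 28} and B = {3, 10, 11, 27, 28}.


A ∩ B = elements in both A and B
A = {3, 10, 11, 18, 28}
B = {3, 10, 11, 27, 28}
A ∩ B = {3, 10, 11, 28}

A ∩ B = {3, 10, 11, 28}


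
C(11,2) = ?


C(n,k) = n! / (k!(n-k)!)
C(11,2) = 11! / (2!9!)
= 55

C(11,2) = 55


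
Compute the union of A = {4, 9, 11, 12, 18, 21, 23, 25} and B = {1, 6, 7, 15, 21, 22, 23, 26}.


A ∪ B = all elements in A or B (or both)
A = {4, 9, 11, 12, 18, 21, 23, 25}
B = {1, 6, 7, 15, 21, 22, 23, 26}
A ∪ B = {1, 4, 6, 7, 9, 11, 12, 15, 18, 21, 22, 23, 25, 26}

A ∪ B = {1, 4, 6, 7, 9, 11, 12, 15, 18, 21, 22, 23, 25, 26}


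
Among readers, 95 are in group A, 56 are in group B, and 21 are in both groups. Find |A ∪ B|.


|A ∪ B| = |A| + |B| - |A ∩ B|
= 95 + 56 - 21
= 130

|A ∪ B| = 130


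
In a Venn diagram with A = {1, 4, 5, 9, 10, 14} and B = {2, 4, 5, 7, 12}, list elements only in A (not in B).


A = {1, 4, 5, 9, 10, 14}
B = {2, 4, 5, 7, 12}
Region: only in A (not in B)
Elements: {1, 9, 10, 14}

Elements only in A (not in B): {1, 9, 10, 14}


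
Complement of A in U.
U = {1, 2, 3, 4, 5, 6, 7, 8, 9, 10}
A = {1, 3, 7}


Aᶜ = U \ A = elements in U but not in A
U = {1, 2, 3, 4, 5, 6, 7, 8, 9, 10}
A = {1, 3, 7}
Aᶜ = {2, 4, 5, 6, 8, 9, 10}

Aᶜ = {2, 4, 5, 6, 8, 9, 10}


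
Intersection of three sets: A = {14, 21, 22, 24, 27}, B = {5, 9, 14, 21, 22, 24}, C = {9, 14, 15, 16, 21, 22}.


A ∩ B = {14, 21, 22, 24}
(A ∩ B) ∩ C = {14, 21, 22}

A ∩ B ∩ C = {14, 21, 22}


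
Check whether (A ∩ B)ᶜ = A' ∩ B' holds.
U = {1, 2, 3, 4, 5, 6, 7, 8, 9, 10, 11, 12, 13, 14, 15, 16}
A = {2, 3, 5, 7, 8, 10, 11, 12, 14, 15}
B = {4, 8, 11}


LHS: A ∩ B = {8, 11}
(A ∩ B)' = U \ (A ∩ B) = {1, 2, 3, 4, 5, 6, 7, 9, 10, 12, 13, 14, 15, 16}
A' = {1, 4, 6, 9, 13, 16}, B' = {1, 2, 3, 5, 6, 7, 9, 10, 12, 13, 14, 15, 16}
Claimed RHS: A' ∩ B' = {1, 6, 9, 13, 16}
Identity is INVALID: LHS = {1, 2, 3, 4, 5, 6, 7, 9, 10, 12, 13, 14, 15, 16} but the RHS claimed here equals {1, 6, 9, 13, 16}. The correct form is (A ∩ B)' = A' ∪ B'.

Identity is invalid: (A ∩ B)' = {1, 2, 3, 4, 5, 6, 7, 9, 10, 12, 13, 14, 15, 16} but A' ∩ B' = {1, 6, 9, 13, 16}. The correct De Morgan law is (A ∩ B)' = A' ∪ B'.


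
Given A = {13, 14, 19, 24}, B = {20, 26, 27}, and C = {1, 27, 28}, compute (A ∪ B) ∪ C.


A ∪ B = {13, 14, 19, 20, 24, 26, 27}
(A ∪ B) ∪ C = {1, 13, 14, 19, 20, 24, 26, 27, 28}

A ∪ B ∪ C = {1, 13, 14, 19, 20, 24, 26, 27, 28}


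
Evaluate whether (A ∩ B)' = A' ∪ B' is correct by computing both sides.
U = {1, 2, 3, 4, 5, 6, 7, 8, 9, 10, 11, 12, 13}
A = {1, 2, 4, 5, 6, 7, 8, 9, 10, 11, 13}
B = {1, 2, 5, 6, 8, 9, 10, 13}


LHS: A ∩ B = {1, 2, 5, 6, 8, 9, 10, 13}
(A ∩ B)' = U \ (A ∩ B) = {3, 4, 7, 11, 12}
A' = {3, 12}, B' = {3, 4, 7, 11, 12}
Claimed RHS: A' ∪ B' = {3, 4, 7, 11, 12}
Identity is VALID: LHS = RHS = {3, 4, 7, 11, 12} ✓

Identity is valid. (A ∩ B)' = A' ∪ B' = {3, 4, 7, 11, 12}


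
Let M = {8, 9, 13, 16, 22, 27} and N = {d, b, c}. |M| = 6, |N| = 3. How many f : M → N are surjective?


n = |M| = 6, k = |N| = 3. Surjections via inclusion-exclusion:
S(n,k) = Σ(-1)^i × C(k,i) × (k-i)^n, i=0 to k
i=0: (-1)^0×C(3,0)×3^6 = 729
i=1: (-1)^1×C(3,1)×2^6 = -192
i=2: (-1)^2×C(3,2)×1^6 = 3
i=3: (-1)^3×C(3,3)×0^6 = 0
Total = 540

Number of surjections = 540


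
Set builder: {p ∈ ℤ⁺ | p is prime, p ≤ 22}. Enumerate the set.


Checking each candidate:
Condition: primes ≤ 22
Result = {2, 3, 5, 7, 11, 13, 17, 19}

{2, 3, 5, 7, 11, 13, 17, 19}


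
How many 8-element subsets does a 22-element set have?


C(n,k) = n! / (k!(n-k)!)
C(22,8) = 22! / (8!14!)
= 319770

C(22,8) = 319770


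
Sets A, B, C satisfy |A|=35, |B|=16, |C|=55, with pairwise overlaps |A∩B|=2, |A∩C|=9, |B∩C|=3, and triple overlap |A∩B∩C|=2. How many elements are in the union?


|A∪B∪C| = |A|+|B|+|C| - |A∩B|-|A∩C|-|B∩C| + |A∩B∩C|
= 35+16+55 - 2-9-3 + 2
= 106 - 14 + 2
= 94

|A ∪ B ∪ C| = 94


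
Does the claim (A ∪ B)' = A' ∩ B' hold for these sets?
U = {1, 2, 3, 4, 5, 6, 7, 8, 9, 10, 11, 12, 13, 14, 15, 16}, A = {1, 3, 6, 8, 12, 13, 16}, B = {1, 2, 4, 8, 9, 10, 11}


LHS: A ∪ B = {1, 2, 3, 4, 6, 8, 9, 10, 11, 12, 13, 16}
(A ∪ B)' = U \ (A ∪ B) = {5, 7, 14, 15}
A' = {2, 4, 5, 7, 9, 10, 11, 14, 15}, B' = {3, 5, 6, 7, 12, 13, 14, 15, 16}
Claimed RHS: A' ∩ B' = {5, 7, 14, 15}
Identity is VALID: LHS = RHS = {5, 7, 14, 15} ✓

Identity is valid. (A ∪ B)' = A' ∩ B' = {5, 7, 14, 15}


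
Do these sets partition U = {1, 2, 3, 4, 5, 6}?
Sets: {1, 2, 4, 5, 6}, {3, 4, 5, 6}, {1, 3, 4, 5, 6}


A partition requires: (1) non-empty parts, (2) pairwise disjoint, (3) union = U
Parts: {1, 2, 4, 5, 6}, {3, 4, 5, 6}, {1, 3, 4, 5, 6}
Union of parts: {1, 2, 3, 4, 5, 6}
U = {1, 2, 3, 4, 5, 6}
All non-empty? True
Pairwise disjoint? False
Covers U? True

No, not a valid partition


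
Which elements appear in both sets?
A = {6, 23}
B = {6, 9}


A ∩ B = elements in both A and B
A = {6, 23}
B = {6, 9}
A ∩ B = {6}

A ∩ B = {6}


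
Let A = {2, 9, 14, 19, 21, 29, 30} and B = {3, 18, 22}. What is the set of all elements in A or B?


A ∪ B = all elements in A or B (or both)
A = {2, 9, 14, 19, 21, 29, 30}
B = {3, 18, 22}
A ∪ B = {2, 3, 9, 14, 18, 19, 21, 22, 29, 30}

A ∪ B = {2, 3, 9, 14, 18, 19, 21, 22, 29, 30}


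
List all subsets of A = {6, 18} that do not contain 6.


A subset of A that omits 6 is a subset of A \ {6}, so there are 2^(n-1) = 2^1 = 2 of them.
Subsets excluding 6: ∅, {18}

Subsets excluding 6 (2 total): ∅, {18}


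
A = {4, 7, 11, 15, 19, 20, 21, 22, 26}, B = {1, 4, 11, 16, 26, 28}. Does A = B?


Two sets are equal iff they have exactly the same elements.
A = {4, 7, 11, 15, 19, 20, 21, 22, 26}
B = {1, 4, 11, 16, 26, 28}
Differences: {1, 7, 15, 16, 19, 20, 21, 22, 28}
A ≠ B

No, A ≠ B


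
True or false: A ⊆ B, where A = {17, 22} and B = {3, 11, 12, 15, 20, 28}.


A ⊆ B means every element of A is in B.
Elements in A not in B: {17, 22}
So A ⊄ B.

No, A ⊄ B


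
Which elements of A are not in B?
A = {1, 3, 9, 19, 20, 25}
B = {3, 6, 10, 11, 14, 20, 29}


A \ B = elements in A but not in B
A = {1, 3, 9, 19, 20, 25}
B = {3, 6, 10, 11, 14, 20, 29}
Remove from A any elements in B
A \ B = {1, 9, 19, 25}

A \ B = {1, 9, 19, 25}


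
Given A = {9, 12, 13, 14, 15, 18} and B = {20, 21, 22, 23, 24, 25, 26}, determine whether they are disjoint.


Disjoint means A ∩ B = ∅.
A ∩ B = ∅
A ∩ B = ∅, so A and B are disjoint.

Yes, A and B are disjoint


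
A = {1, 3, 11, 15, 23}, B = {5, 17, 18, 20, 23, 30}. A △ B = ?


A △ B = (A \ B) ∪ (B \ A) = elements in exactly one of A or B
A \ B = {1, 3, 11, 15}
B \ A = {5, 17, 18, 20, 30}
A △ B = {1, 3, 5, 11, 15, 17, 18, 20, 30}

A △ B = {1, 3, 5, 11, 15, 17, 18, 20, 30}


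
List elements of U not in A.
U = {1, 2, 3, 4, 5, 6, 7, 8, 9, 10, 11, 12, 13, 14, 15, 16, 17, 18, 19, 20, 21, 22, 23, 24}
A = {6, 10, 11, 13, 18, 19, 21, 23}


Aᶜ = U \ A = elements in U but not in A
U = {1, 2, 3, 4, 5, 6, 7, 8, 9, 10, 11, 12, 13, 14, 15, 16, 17, 18, 19, 20, 21, 22, 23, 24}
A = {6, 10, 11, 13, 18, 19, 21, 23}
Aᶜ = {1, 2, 3, 4, 5, 7, 8, 9, 12, 14, 15, 16, 17, 20, 22, 24}

Aᶜ = {1, 2, 3, 4, 5, 7, 8, 9, 12, 14, 15, 16, 17, 20, 22, 24}


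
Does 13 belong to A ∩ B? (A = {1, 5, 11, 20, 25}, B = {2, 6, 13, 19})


A = {1, 5, 11, 20, 25}, B = {2, 6, 13, 19}
A ∩ B = elements in both A and B
A ∩ B = ∅
Checking if 13 ∈ A ∩ B
13 is not in A ∩ B → False

13 ∉ A ∩ B


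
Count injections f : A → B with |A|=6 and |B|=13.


An injection sends each of |A| = 6 inputs to a distinct output in B.
# injections = |B|·(|B|-1)·…·(|B|-|A|+1) = 13! / (13 - 6)!
= 13 × 12 × 11 × 10 × 9 × 8
= 1235520

Number of injections = 1235520


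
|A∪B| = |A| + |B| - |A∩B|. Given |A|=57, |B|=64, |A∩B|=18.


|A ∪ B| = |A| + |B| - |A ∩ B|
= 57 + 64 - 18
= 103

|A ∪ B| = 103


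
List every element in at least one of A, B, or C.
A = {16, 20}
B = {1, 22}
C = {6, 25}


A ∪ B = {1, 16, 20, 22}
(A ∪ B) ∪ C = {1, 6, 16, 20, 22, 25}

A ∪ B ∪ C = {1, 6, 16, 20, 22, 25}


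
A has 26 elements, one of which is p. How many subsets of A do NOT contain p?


Subsets of A avoiding p are subsets of A \ {p}, which has 25 elements.
Count = 2^(n-1) = 2^25
= 33554432

Number of subsets avoiding p = 33554432


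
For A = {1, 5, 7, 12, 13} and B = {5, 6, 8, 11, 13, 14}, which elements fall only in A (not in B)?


A = {1, 5, 7, 12, 13}
B = {5, 6, 8, 11, 13, 14}
Region: only in A (not in B)
Elements: {1, 7, 12}

Elements only in A (not in B): {1, 7, 12}


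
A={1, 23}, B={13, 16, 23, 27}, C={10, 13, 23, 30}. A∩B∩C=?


A ∩ B = {23}
(A ∩ B) ∩ C = {23}

A ∩ B ∩ C = {23}


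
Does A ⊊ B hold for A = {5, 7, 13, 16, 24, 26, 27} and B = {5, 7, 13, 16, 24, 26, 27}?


A ⊂ B requires: A ⊆ B AND A ≠ B.
A ⊆ B? Yes
A = B? Yes
A = B, so A is not a PROPER subset.

No, A is not a proper subset of B


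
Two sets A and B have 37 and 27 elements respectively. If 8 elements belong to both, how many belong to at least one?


|A ∪ B| = |A| + |B| - |A ∩ B|
= 37 + 27 - 8
= 56

|A ∪ B| = 56


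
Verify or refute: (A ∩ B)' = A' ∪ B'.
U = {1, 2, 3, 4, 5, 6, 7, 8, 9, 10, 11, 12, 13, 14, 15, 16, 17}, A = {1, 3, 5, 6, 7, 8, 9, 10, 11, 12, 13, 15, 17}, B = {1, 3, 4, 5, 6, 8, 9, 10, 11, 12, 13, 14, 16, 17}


LHS: A ∩ B = {1, 3, 5, 6, 8, 9, 10, 11, 12, 13, 17}
(A ∩ B)' = U \ (A ∩ B) = {2, 4, 7, 14, 15, 16}
A' = {2, 4, 14, 16}, B' = {2, 7, 15}
Claimed RHS: A' ∪ B' = {2, 4, 7, 14, 15, 16}
Identity is VALID: LHS = RHS = {2, 4, 7, 14, 15, 16} ✓

Identity is valid. (A ∩ B)' = A' ∪ B' = {2, 4, 7, 14, 15, 16}


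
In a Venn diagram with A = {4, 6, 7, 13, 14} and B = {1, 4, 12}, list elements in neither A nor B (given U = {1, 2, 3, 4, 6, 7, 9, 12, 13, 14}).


A = {4, 6, 7, 13, 14}
B = {1, 4, 12}
Region: in neither A nor B (given U = {1, 2, 3, 4, 6, 7, 9, 12, 13, 14})
Elements: {2, 3, 9}

Elements in neither A nor B (given U = {1, 2, 3, 4, 6, 7, 9, 12, 13, 14}): {2, 3, 9}


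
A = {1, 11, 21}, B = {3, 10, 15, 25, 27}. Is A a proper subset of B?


A ⊂ B requires: A ⊆ B AND A ≠ B.
A ⊆ B? No
A ⊄ B, so A is not a proper subset.

No, A is not a proper subset of B
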